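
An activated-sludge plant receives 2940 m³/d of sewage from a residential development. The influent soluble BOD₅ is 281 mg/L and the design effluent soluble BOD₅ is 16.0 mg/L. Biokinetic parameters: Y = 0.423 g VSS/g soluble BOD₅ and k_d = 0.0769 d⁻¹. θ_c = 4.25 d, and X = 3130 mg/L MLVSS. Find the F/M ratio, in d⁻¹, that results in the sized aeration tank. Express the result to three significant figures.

Steady-state biomass mass balance: V·X·(1 + k_d·θ_c) = Y·Q·(S₀ − S)·θ_c, so V = 0.423 × 2940 × (281 − 16.0) × 4.25 / [3130 × (1 + 0.0769 × 4.25)] = 1.4×10^6 / 4153 = 337.3 m³.
F/M = applied load / biomass = Q·S₀/(V·X) = 2940 × 281 / (337.3 × 3130) = 0.7826 d⁻¹.

F/M ≈ 0.783 d⁻¹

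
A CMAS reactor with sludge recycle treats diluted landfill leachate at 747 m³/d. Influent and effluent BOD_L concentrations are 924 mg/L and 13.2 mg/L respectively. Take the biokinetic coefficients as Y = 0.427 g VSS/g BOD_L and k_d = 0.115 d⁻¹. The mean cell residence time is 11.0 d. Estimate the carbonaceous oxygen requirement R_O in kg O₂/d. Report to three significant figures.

Correct the yield for decay: Y_obs = Y/(1 + k_d θ_c) = 0.427 / (1 + 0.115 × 11.0) = 0.427 / 2.265 = 0.1885.
Substrate removed = Q·(S₀ − S) = 747 m³/d × (924 − 13.2) g/m³ = 6.8×10^5 g/d = 680.4 kg/d.
P_X = Y_obs·Q·(S₀ − S) = 0.1885 × 680.4 = 128.3 kg VSS/d.
R_O = Q·ΔS − 1.42 P_X = 680.4 − 182.1 = 498.2 kg O₂/d.

R_O ≈ 498 kg O₂/d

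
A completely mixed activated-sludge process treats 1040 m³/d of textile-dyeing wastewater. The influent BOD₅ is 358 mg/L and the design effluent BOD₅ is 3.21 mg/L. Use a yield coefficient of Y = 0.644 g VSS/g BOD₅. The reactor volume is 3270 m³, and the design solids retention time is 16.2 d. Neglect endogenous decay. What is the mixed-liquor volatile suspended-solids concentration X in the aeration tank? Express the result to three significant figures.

Without decay, X = Y Q (S₀−S) θ_c / V = 0.644 × 1040 × (358 − 3.21) × 16.2 / 3270 = 1177 mg/L.

X ≈ 1180 mg/L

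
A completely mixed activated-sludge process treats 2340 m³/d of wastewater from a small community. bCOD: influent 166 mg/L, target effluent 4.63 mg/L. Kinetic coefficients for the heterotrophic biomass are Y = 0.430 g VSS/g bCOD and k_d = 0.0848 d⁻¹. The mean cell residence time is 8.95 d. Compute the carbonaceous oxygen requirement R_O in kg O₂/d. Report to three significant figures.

The observed yield is Y_obs = Y/(1 + k_d·θ_c) = 0.430 / (1 + 0.0848 × 8.95) = 0.430 / 1.759 = 0.2445 g VSS per g bCOD removed.
Q·(S₀ − S) = 2340 × (166 − 4.63) × 10⁻³ = 377.6 kg/d removed.
Biomass synthesised: P_X = Y_obs × 377.6 = 92.31 kg VSS/d.
R_O = Q·ΔS − 1.42 P_X = 377.6 − 131.1 = 246.5 kg O₂/d.

R_O ≈ 247 kg O₂/d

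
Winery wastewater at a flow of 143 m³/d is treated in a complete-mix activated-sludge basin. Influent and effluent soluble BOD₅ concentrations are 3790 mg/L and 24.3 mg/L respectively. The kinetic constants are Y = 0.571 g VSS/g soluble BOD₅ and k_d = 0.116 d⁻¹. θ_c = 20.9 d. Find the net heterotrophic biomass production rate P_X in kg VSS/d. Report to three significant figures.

Correct the yield for decay: Y_obs = Y/(1 + k_d θ_c) = 0.571 / (1 + 0.116 × 20.9) = 0.571 / 3.424 = 0.1667.
Substrate removed = Q·(S₀ − S) = 143 m³/d × (3790 − 24.3) g/m³ = 5.38×10^5 g/d = 538.5 kg/d.
P_X = Y_obs · Q(S₀ − S) = 0.1667 × 538.5 = 89.79 kg VSS/d.

P_X ≈ 89.8 kg VSS/d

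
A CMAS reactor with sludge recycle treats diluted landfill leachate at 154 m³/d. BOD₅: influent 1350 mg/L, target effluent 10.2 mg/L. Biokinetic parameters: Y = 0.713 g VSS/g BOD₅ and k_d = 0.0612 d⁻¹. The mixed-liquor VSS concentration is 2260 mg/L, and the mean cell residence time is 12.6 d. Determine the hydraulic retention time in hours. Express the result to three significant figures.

τ ≈ 72.2 h

Rearranging the biomass balance for a CMAS with decay, V = Y·Q·ΔS·θ_c / [X·(1+k_d θ_c)] = 0.713 × 154 × (1350 − 10.2) × 12.6 / [2260 × (1 + 0.0612 × 12.6)] = 1.85×10^6 / 4003 = 463.1 m³.
HRT = V/Q = 463.1 m³ / 154 m³·d⁻¹ = 3.007 d × 24 = 72.17 h.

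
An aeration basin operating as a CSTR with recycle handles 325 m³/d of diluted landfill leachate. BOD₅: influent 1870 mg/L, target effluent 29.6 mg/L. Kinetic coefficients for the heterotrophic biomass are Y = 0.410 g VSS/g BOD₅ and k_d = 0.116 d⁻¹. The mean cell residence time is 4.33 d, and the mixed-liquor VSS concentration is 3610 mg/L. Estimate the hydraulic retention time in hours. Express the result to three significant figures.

Rearranging the biomass balance for a CMAS with decay, V = Y·Q·ΔS·θ_c / [X·(1+k_d θ_c)] = 0.410 × 325 × (1870 − 29.6) × 4.33 / [3610 × (1 + 0.116 × 4.33)] = 1.06×10^6 / 5423 = 195.8 m³.
τ = V/Q = 195.8/325 = 0.6025 d, or 14.46 h.

τ ≈ 14.5 h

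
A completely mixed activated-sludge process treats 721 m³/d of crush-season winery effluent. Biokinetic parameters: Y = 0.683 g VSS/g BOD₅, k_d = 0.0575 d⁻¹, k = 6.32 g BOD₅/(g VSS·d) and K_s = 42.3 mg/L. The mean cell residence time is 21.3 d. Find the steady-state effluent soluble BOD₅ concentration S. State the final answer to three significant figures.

S ≈ 1.05 mg/L

For a completely mixed reactor with recycle the Lawrence–McCarty relation gives S = K_s·(1 + k_d·θ_c) / [θ_c·(Y·k − k_d) − 1] = 42.3 × (1 + 0.0575 × 21.3) / [21.3 × (0.683 × 6.32 − 0.0575) − 1] = 94.11 / 89.72 = 1.049 mg/L.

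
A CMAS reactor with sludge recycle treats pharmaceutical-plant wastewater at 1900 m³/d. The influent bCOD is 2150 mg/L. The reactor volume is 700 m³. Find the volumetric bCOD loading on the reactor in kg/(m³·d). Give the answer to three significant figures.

L_v ≈ 5.84 kg bCOD/(m³·d)

Applied bCOD load per unit volume = Q·S₀/V = (1900 × 2150/1000)/700.0 = 5.836 kg bCOD·m⁻³·d⁻¹.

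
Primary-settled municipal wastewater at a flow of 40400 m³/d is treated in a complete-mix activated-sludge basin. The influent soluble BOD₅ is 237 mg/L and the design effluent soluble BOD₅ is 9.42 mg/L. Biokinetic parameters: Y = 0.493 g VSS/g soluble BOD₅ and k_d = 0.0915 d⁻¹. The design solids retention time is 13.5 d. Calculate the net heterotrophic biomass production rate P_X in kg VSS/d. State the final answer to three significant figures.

Observed yield with endogenous decay: Y_obs = Y / (1 + k_d·θ_c) = 0.493 / (1 + 0.0915 × 13.5) = 0.493 / 2.235 = 0.2206 g VSS/g soluble BOD₅.
ΔS = 237 − 9.42 = 227.6 mg/L, so the substrate removal rate is 40400 × 227.6/1000 = 9194 kg soluble BOD₅/d.
P_X = Y_obs · Q(S₀ − S) = 0.2206 × 9194 = 2028 kg VSS/d.

P_X ≈ 2030 kg VSS/d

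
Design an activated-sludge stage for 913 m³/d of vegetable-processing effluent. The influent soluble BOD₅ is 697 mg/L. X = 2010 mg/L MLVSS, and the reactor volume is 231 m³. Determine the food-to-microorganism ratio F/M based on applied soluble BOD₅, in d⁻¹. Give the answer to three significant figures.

F/M = Q·S₀ / (V·X) = 913 × 697 / (231.0 × 2010) = 1.371 g soluble BOD₅·(g VSS·d)⁻¹.

F/M ≈ 1.37 d⁻¹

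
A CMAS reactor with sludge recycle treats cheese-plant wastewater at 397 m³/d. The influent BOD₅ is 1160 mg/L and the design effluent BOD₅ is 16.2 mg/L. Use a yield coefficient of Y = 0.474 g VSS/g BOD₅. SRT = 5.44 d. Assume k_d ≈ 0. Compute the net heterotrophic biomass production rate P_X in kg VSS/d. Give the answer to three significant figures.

With endogenous decay neglected, the observed yield equals the true yield: Y_obs = Y = 0.474 g VSS/g BOD₅.
ΔS = 1160 − 16.2 = 1144 mg/L, so the substrate removal rate is 397 × 1144/1000 = 454.1 kg BOD₅/d.
So the net sludge growth is P_X = 0.4740 × 454.1 = 215.2 kg VSS/d.

P_X ≈ 215 kg VSS/d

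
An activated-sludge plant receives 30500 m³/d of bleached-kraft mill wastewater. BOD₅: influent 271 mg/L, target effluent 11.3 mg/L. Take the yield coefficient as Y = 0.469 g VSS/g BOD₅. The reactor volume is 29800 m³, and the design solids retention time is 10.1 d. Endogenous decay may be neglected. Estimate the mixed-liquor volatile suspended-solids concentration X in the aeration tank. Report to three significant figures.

X = Y·Q·ΔS·θ_c / V = 0.469 × 30500 × (271 − 11.3) × 10.1 / 29800 = 1259 mg/L.

X ≈ 1260 mg/L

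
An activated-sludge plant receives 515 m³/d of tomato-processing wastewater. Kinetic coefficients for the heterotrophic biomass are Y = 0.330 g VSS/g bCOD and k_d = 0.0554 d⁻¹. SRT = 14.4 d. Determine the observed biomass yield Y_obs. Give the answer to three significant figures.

Y_obs ≈ 0.184 g VSS/g bCOD

Correct the yield for decay: Y_obs = Y/(1 + k_d θ_c) = 0.330 / (1 + 0.0554 × 14.4) = 0.330 / 1.798 = 0.1836.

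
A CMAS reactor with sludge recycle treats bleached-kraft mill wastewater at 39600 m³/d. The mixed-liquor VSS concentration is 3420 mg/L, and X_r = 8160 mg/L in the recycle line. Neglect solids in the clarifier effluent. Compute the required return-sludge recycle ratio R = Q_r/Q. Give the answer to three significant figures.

R ≈ 0.722

Mass balance around the secondary clarifier (neglecting effluent solids): R = X / (X_r − X) = 3420 / (8160 − 3420) = 0.7215.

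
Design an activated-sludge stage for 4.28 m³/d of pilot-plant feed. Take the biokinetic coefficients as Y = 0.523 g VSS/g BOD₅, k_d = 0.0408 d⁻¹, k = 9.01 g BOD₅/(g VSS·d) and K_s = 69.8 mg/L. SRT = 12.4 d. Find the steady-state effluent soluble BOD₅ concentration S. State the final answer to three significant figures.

Effluent substrate depends only on kinetics and SRT: S = K_s(1 + k_d θ_c) / [θ_c(Yk − k_d) − 1] = 69.8 × (1 + 0.0408 × 12.4) / [12.4 × (0.523 × 9.01 − 0.0408) − 1] = 105.1 / 56.93 = 1.846 mg/L.

S ≈ 1.85 mg/L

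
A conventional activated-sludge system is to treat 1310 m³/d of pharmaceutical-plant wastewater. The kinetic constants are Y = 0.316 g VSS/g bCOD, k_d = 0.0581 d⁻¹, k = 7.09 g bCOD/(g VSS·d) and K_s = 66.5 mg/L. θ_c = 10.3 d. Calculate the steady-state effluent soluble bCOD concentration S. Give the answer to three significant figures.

From the Monod/SRT balance for a CMAS, S = K_s·(1+k_d θ_c)/[θ_c·(Y k − k_d) − 1] = 66.5 × (1 + 0.0581 × 10.3) / [10.3 × (0.316 × 7.09 − 0.0581) − 1] = 106.3 / 21.48 = 4.949 mg/L.

S ≈ 4.95 mg/L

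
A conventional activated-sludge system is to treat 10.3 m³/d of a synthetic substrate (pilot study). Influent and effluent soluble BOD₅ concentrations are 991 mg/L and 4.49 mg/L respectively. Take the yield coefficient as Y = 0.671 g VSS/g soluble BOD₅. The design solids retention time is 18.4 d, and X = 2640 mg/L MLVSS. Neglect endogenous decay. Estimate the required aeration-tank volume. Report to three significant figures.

V ≈ 47.5 m³

Biomass mass balance (decay neglected): V·X = Y·Q·(S₀ − S)·θ_c, so V = 0.671 × 10.3 × (991 − 4.49) × 18.4 / 2640 = 47.52 m³.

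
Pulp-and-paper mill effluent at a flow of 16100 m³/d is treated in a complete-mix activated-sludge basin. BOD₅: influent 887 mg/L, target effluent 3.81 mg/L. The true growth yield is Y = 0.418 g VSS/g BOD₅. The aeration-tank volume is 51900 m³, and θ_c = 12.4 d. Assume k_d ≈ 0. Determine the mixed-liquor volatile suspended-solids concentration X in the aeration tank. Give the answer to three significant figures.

X ≈ 1420 mg/L

From V·X = Y·Q·(S₀ − S)·θ_c (decay neglected): X = 0.418 × 16100 × (887 − 3.81) × 12.4 / 51900 = 1420 mg/L.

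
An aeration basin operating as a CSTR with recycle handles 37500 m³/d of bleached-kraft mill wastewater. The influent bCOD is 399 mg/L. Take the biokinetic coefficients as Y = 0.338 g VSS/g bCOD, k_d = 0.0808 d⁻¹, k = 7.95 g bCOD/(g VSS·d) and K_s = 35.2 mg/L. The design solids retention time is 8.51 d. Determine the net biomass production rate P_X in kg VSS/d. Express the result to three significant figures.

P_X ≈ 2980 kg VSS/d

For a completely mixed reactor with recycle the Lawrence–McCarty relation gives S = K_s·(1 + k_d·θ_c) / [θ_c·(Y·k − k_d) − 1] = 35.2 × (1 + 0.0808 × 8.51) / [8.51 × (0.338 × 7.95 − 0.0808) − 1] = 59.40 / 21.18 = 2.805 mg/L.
Y_obs = Y / (1 + k_d θ_c) = 0.338 / (1 + 0.0808 × 8.51) = 0.338 / 1.688 = 0.2003.
Mass of bCOD removed per day: Q(S₀ − S) = 37500 × 396.2 g/m³ = 14858 kg/d.
Biomass produced: P_X = Y_obs·Q·ΔS = 0.2003 × 14858 ≈ 2976 kg VSS/d.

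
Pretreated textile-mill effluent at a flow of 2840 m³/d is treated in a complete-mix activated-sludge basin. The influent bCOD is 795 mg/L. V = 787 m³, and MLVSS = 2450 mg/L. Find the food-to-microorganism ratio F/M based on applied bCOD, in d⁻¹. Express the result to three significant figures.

F/M = applied load / biomass = Q·S₀/(V·X) = 2840 × 795 / (787.0 × 2450) = 1.171 d⁻¹.

F/M ≈ 1.17 d⁻¹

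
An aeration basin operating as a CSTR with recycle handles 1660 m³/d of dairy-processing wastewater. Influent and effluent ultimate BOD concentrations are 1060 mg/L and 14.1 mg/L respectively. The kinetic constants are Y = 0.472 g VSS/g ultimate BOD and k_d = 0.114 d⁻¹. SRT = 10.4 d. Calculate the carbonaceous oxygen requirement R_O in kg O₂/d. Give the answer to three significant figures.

R_O ≈ 1200 kg O₂/d

Y_obs = Y / (1 + k_d θ_c) = 0.472 / (1 + 0.114 × 10.4) = 0.472 / 2.186 = 0.2160.
Mass of ultimate BOD removed per day: Q(S₀ − S) = 1660 × 1046 g/m³ = 1736 kg/d.
Biomass synthesised: P_X = Y_obs × 1736 = 374.9 kg VSS/d.
R_O = Q·(S₀ − S) − 1.42·P_X = 1736 − 1.42 × 374.9 = 1204 kg O₂/d.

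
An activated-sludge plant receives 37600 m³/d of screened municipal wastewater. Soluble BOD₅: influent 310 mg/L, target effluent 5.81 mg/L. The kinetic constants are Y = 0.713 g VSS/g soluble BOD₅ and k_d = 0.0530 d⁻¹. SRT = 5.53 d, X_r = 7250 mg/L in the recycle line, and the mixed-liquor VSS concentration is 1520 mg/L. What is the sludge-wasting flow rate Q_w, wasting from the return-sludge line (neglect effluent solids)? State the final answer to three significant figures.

Rearranging the biomass balance for a CMAS with decay, V = Y·Q·ΔS·θ_c / [X·(1+k_d θ_c)] = 0.713 × 37600 × (310 − 5.81) × 5.53 / [1520 × (1 + 0.0530 × 5.53)] = 4.51×10^7 / 1965 = 22944 m³.
Q_w = (V·X)/(θ_c X_r) = 22944 × 1520 / (5.53 × 7250) = 869.9 m³/d.

Q_w ≈ 870 m³/d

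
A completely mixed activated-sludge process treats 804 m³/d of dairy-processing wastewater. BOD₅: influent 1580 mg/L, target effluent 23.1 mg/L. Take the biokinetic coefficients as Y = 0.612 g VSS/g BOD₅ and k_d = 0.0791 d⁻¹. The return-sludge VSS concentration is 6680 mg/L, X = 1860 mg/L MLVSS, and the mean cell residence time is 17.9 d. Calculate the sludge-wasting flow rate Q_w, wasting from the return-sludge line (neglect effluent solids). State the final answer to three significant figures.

Q_w ≈ 47.5 m³/d

Rearranging the biomass balance for a CMAS with decay, V = Y·Q·ΔS·θ_c / [X·(1+k_d θ_c)] = 0.612 × 804 × (1580 − 23.1) × 17.9 / [1860 × (1 + 0.0791 × 17.9)] = 1.37×10^7 / 4494 = 3052 m³.
Q_w = (V·X)/(θ_c X_r) = 3052 × 1860 / (17.9 × 6680) = 47.47 m³/d.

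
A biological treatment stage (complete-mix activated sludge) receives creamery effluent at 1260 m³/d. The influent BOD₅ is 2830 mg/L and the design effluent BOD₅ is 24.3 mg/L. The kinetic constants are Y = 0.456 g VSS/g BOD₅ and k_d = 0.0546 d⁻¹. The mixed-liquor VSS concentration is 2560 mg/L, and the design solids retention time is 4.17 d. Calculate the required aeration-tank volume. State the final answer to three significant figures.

V ≈ 2140 m³

Steady-state biomass mass balance: V·X·(1 + k_d·θ_c) = Y·Q·(S₀ − S)·θ_c, so V = 0.456 × 1260 × (2830 − 24.3) × 4.17 / [2560 × (1 + 0.0546 × 4.17)] = 6.72×10^6 / 3143 = 2139 m³.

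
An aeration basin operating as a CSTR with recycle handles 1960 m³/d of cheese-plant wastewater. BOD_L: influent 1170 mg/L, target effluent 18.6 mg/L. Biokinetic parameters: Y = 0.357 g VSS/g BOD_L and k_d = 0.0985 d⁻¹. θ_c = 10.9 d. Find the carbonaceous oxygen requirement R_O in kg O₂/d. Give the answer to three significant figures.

Y_obs = Y / (1 + k_d θ_c) = 0.357 / (1 + 0.0985 × 10.9) = 0.357 / 2.074 = 0.1722.
Substrate removed = Q·(S₀ − S) = 1960 m³/d × (1170 − 18.6) g/m³ = 2.26×10^6 g/d = 2257 kg/d.
P_X = Y_obs·Q·(S₀ − S) = 0.1722 × 2257 = 388.5 kg VSS/d.
Carbonaceous O₂ demand = substrate oxidised − cell-mass equivalent = 2257 − 1.42 × 388.5 = 1705 kg O₂/d.

R_O ≈ 1710 kg O₂/d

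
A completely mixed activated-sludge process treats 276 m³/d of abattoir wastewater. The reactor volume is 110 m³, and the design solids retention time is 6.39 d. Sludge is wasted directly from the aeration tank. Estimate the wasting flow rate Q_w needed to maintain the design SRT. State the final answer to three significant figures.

Q_w ≈ 17.2 m³/d

For wasting at MLVSS concentration, Q_w = V/θ_c = 110.0/6.39 = 17.21 m³/d.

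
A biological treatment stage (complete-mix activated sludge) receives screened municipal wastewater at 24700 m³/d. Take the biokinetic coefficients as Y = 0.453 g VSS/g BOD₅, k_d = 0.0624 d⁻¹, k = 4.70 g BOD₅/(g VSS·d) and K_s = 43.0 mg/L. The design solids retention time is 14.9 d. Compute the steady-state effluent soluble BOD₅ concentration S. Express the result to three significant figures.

S ≈ 2.79 mg/L

For a completely mixed reactor with recycle the Lawrence–McCarty relation gives S = K_s·(1 + k_d·θ_c) / [θ_c·(Y·k − k_d) − 1] = 43.0 × (1 + 0.0624 × 14.9) / [14.9 × (0.453 × 4.70 − 0.0624) − 1] = 82.98 / 29.79 = 2.785 mg/L.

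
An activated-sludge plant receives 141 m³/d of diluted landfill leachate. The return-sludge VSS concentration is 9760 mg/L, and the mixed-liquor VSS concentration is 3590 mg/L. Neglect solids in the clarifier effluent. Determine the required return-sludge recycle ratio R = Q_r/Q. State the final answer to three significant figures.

Mass balance around the secondary clarifier (neglecting effluent solids): R = X / (X_r − X) = 3590 / (9760 − 3590) = 0.5818.

R ≈ 0.582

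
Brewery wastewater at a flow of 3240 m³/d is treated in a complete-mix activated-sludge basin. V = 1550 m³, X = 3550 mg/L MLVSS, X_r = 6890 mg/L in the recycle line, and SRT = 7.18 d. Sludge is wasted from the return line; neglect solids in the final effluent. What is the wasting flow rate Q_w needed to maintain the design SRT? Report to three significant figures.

Wasting from the return line (neglecting effluent solids): Q_w = V·X / (θ_c·X_r) = 1550 × 3550 / (7.18 × 6890) = 111.2 m³/d.

Q_w ≈ 111 m³/d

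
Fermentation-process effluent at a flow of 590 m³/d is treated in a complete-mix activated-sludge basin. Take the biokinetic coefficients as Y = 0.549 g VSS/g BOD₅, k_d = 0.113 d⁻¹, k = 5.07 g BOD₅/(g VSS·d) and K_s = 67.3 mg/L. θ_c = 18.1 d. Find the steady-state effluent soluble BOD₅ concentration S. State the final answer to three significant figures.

S ≈ 4.33 mg/L

For a completely mixed reactor with recycle the Lawrence–McCarty relation gives S = K_s·(1 + k_d·θ_c) / [θ_c·(Y·k − k_d) − 1] = 67.3 × (1 + 0.113 × 18.1) / [18.1 × (0.549 × 5.07 − 0.113) − 1] = 204.9 / 47.33 = 4.330 mg/L.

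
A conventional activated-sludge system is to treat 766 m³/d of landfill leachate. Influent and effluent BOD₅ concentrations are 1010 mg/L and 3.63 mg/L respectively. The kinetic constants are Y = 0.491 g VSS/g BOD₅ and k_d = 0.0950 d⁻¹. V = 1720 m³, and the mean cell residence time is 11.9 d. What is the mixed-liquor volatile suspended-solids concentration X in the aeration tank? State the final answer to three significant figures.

X ≈ 1230 mg/L

X = Y·Q·ΔS·θ_c / [V·(1 + k_d θ_c)] = 0.491 × 766 × (1010 − 3.63) × 11.9 / [1720 × (1 + 0.0950 × 11.9)] = 1229 mg/L.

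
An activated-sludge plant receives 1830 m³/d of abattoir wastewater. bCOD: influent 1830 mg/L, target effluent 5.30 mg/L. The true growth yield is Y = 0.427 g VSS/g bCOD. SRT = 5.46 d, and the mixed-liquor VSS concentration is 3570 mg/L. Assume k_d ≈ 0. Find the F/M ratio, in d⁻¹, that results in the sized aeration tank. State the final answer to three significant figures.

F/M ≈ 0.430 d⁻¹

With k_d = 0 the design equation reduces to V = Y Q (S₀−S) θ_c / X = 0.427 × 1830 × (1830 − 5.30) × 5.46 / 3570 = 2181 m³.
F/M = applied load / biomass = Q·S₀/(V·X) = 1830 × 1830 / (2181 × 3570) = 0.4302 d⁻¹.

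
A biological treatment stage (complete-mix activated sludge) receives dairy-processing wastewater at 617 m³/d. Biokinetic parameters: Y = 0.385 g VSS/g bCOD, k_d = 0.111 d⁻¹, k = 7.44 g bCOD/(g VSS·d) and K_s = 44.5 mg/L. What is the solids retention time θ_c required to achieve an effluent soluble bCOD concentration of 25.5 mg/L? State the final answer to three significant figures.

θ_c ≈ 1.07 d

From 1/θ_c = Y·k·S/(K_s + S) − k_d: Y·k·S/(K_s+S) = 0.385 × 7.44 × 25.5 / (44.5 + 25.5) = 1.043 d⁻¹.
1/θ_c = 1.043 − 0.111 = 0.9325 d⁻¹, so θ_c = 1.072 d.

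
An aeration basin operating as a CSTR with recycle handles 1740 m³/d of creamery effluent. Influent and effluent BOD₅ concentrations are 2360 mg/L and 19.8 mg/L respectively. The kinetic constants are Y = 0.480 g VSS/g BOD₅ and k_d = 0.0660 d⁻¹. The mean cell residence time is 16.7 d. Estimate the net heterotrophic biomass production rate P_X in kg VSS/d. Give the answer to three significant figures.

P_X ≈ 930 kg VSS/d

Observed yield with endogenous decay: Y_obs = Y / (1 + k_d·θ_c) = 0.480 / (1 + 0.0660 × 16.7) = 0.480 / 2.102 = 0.2283 g VSS/g BOD₅.
Mass of BOD₅ removed per day: Q(S₀ − S) = 1740 × 2340 g/m³ = 4072 kg/d.
So the net sludge growth is P_X = 0.2283 × 4072 = 929.8 kg VSS/d.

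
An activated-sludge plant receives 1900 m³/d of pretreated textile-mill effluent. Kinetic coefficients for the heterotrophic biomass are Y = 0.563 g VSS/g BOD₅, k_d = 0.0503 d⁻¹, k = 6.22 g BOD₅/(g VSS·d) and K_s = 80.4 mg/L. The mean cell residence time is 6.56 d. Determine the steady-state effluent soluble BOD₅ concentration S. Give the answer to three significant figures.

For a completely mixed reactor with recycle the Lawrence–McCarty relation gives S = K_s·(1 + k_d·θ_c) / [θ_c·(Y·k − k_d) − 1] = 80.4 × (1 + 0.0503 × 6.56) / [6.56 × (0.563 × 6.22 − 0.0503) − 1] = 106.9 / 21.64 = 4.941 mg/L.

S ≈ 4.94 mg/L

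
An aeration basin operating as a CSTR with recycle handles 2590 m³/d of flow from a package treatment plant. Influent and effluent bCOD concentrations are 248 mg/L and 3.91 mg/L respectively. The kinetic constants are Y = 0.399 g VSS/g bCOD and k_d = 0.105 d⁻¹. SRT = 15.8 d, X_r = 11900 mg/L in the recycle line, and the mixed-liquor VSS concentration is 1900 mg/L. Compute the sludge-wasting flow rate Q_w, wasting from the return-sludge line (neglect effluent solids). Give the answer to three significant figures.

Q_w ≈ 7.97 m³/d

Steady-state biomass mass balance: V·X·(1 + k_d·θ_c) = Y·Q·(S₀ − S)·θ_c, so V = 0.399 × 2590 × (248 − 3.91) × 15.8 / [1900 × (1 + 0.105 × 15.8)] = 3.99×10^6 / 5052 = 788.9 m³.
θ_c = V·X/(Q_w·X_r) when wasting from the recycle, so Q_w = V·X/(θ_c·X_r) = 788.9 × 1900 / (15.8 × 11900) = 7.972 m³/d.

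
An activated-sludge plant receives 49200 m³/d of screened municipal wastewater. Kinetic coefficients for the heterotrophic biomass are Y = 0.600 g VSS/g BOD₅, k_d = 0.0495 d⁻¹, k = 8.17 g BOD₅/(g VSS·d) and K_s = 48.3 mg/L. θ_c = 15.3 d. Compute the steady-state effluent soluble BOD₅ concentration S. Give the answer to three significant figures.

From the Monod/SRT balance for a CMAS, S = K_s·(1+k_d θ_c)/[θ_c·(Y k − k_d) − 1] = 48.3 × (1 + 0.0495 × 15.3) / [15.3 × (0.600 × 8.17 − 0.0495) − 1] = 84.88 / 73.24 = 1.159 mg/L.

S ≈ 1.16 mg/L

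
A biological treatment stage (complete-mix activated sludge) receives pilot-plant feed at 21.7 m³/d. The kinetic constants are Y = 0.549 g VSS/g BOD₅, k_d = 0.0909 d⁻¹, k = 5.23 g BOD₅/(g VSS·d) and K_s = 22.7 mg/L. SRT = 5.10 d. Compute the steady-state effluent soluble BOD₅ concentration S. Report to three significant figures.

S ≈ 2.52 mg/L

From the Monod/SRT balance for a CMAS, S = K_s·(1+k_d θ_c)/[θ_c·(Y k − k_d) − 1] = 22.7 × (1 + 0.0909 × 5.10) / [5.10 × (0.549 × 5.23 − 0.0909) − 1] = 33.22 / 13.18 = 2.521 mg/L.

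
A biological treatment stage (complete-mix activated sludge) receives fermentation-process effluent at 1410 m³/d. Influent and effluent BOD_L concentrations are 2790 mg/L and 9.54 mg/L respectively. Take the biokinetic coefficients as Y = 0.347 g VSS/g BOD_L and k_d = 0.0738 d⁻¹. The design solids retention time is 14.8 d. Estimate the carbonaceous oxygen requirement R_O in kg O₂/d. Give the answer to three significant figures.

The observed yield is Y_obs = Y/(1 + k_d·θ_c) = 0.347 / (1 + 0.0738 × 14.8) = 0.347 / 2.092 = 0.1659 g VSS per g BOD_L removed.
Substrate removed = Q·(S₀ − S) = 1410 m³/d × (2790 − 9.54) g/m³ = 3.92×10^6 g/d = 3920 kg/d.
Biomass synthesised: P_X = Y_obs × 3920 = 650.2 kg VSS/d.
Carbonaceous O₂ demand = substrate oxidised − cell-mass equivalent = 3920 − 1.42 × 650.2 = 2997 kg O₂/d.

R_O ≈ 3000 kg O₂/d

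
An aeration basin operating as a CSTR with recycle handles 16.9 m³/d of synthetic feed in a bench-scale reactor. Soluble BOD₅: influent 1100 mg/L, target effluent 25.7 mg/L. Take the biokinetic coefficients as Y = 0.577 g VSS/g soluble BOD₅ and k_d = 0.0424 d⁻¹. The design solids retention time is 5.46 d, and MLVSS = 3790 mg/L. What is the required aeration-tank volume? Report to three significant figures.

Steady-state biomass mass balance: V·X·(1 + k_d·θ_c) = Y·Q·(S₀ − S)·θ_c, so V = 0.577 × 16.9 × (1100 − 25.7) × 5.46 / [3790 × (1 + 0.0424 × 5.46)] = 5.72×10^4 / 4667 = 12.25 m³.

V ≈ 12.3 m³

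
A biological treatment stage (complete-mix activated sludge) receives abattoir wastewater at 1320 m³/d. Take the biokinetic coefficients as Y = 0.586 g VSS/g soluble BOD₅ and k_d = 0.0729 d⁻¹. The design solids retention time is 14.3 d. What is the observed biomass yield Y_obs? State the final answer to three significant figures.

Y_obs ≈ 0.287 g VSS/g soluble BOD₅

Correct the yield for decay: Y_obs = Y/(1 + k_d θ_c) = 0.586 / (1 + 0.0729 × 14.3) = 0.586 / 2.042 = 0.2869.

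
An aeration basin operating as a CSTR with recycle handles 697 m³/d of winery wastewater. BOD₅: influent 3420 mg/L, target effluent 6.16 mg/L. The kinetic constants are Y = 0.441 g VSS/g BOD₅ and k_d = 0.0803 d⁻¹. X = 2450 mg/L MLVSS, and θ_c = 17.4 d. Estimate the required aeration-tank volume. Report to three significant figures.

Rearranging the biomass balance for a CMAS with decay, V = Y·Q·ΔS·θ_c / [X·(1+k_d θ_c)] = 0.441 × 697 × (3420 − 6.16) × 17.4 / [2450 × (1 + 0.0803 × 17.4)] = 1.83×10^7 / 5873 = 3109 m³.

V ≈ 3110 m³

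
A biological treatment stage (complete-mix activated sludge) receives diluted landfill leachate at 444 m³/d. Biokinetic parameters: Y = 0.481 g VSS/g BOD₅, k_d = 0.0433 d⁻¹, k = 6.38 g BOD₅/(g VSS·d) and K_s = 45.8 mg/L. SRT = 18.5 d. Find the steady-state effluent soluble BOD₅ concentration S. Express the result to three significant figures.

From the Monod/SRT balance for a CMAS, S = K_s·(1+k_d θ_c)/[θ_c·(Y k − k_d) − 1] = 45.8 × (1 + 0.0433 × 18.5) / [18.5 × (0.481 × 6.38 − 0.0433) − 1] = 82.49 / 54.97 = 1.501 mg/L.

S ≈ 1.50 mg/L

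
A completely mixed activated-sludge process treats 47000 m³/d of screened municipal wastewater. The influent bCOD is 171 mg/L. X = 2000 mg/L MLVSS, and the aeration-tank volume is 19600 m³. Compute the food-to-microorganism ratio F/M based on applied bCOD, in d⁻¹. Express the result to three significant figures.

F/M ≈ 0.205 d⁻¹

F/M = Q·S₀ / (V·X) = 47000 × 171 / (19600 × 2000) = 0.2050 g bCOD·(g VSS·d)⁻¹.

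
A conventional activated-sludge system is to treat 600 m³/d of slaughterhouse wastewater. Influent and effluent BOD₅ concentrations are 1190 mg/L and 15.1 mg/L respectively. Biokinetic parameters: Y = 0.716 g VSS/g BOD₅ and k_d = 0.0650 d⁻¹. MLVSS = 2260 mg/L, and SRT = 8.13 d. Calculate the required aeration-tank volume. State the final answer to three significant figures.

From the SRT design equation V = Y Q (S₀−S) θ_c / [X (1 + k_d θ_c)] = 0.716 × 600 × (1190 − 15.1) × 8.13 / [2260 × (1 + 0.0650 × 8.13)] = 4.1×10^6 / 3454 = 1188 m³.

V ≈ 1190 m³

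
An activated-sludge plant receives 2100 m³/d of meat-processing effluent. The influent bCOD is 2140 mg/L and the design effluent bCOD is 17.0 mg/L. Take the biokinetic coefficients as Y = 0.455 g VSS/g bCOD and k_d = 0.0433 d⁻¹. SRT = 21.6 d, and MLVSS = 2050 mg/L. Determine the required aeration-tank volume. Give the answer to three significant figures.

From the SRT design equation V = Y Q (S₀−S) θ_c / [X (1 + k_d θ_c)] = 0.455 × 2100 × (2140 − 17.0) × 21.6 / [2050 × (1 + 0.0433 × 21.6)] = 4.38×10^7 / 3967 = 11044 m³.

V ≈ 11000 m³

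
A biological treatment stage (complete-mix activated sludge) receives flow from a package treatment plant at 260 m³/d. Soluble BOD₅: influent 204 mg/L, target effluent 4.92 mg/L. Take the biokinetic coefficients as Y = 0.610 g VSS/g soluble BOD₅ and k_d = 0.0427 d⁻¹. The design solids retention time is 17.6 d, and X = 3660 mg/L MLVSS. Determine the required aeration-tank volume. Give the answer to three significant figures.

V ≈ 86.7 m³

Steady-state biomass mass balance: V·X·(1 + k_d·θ_c) = Y·Q·(S₀ − S)·θ_c, so V = 0.610 × 260 × (204 − 4.92) × 17.6 / [3660 × (1 + 0.0427 × 17.6)] = 5.56×10^5 / 6411 = 86.69 m³.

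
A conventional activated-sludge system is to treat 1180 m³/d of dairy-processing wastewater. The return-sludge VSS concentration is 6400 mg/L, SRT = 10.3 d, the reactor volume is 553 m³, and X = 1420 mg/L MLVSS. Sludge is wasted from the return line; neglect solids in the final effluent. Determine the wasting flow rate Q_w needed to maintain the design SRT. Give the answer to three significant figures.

θ_c = V·X/(Q_w·X_r) when wasting from the recycle, so Q_w = V·X/(θ_c·X_r) = 553.0 × 1420 / (10.3 × 6400) = 11.91 m³/d.

Q_w ≈ 11.9 m³/d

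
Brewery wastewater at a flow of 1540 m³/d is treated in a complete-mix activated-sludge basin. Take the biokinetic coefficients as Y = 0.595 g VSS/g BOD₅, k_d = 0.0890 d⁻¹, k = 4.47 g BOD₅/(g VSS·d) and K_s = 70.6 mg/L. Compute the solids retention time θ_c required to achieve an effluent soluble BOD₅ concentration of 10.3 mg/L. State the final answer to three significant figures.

θ_c ≈ 4.01 d

At the target effluent, Y k S/(K_s+S) = 0.595×4.47×10.3/80.90 = 0.3386 d⁻¹.
θ_c = 1/(μ − k_d) = 1/(0.3386 − 0.0890) = 1/0.2496 = 4.006 d.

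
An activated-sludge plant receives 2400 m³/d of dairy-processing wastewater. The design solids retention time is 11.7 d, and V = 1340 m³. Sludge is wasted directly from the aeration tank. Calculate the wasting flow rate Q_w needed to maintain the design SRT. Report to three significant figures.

With mixed-liquor wasting, θ_c = V/Q_w, so Q_w = V/θ_c = 1340/11.7 = 114.5 m³/d.

Q_w ≈ 115 m³/d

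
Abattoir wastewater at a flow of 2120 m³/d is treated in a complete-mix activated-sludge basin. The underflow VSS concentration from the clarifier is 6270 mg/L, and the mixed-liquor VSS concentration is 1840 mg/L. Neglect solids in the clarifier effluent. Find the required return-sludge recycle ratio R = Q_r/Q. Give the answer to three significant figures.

Solids balance on the clarifier gives (1+R)X = R·X_r, so R = X/(X_r − X) = 1840 / (6270 − 1840) = 0.4153.

R ≈ 0.415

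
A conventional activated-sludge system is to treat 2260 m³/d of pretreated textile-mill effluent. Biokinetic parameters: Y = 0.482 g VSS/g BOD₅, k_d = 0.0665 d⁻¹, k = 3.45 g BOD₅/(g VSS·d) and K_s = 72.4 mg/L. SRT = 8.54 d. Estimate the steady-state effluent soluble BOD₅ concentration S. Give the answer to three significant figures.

From the Monod/SRT balance for a CMAS, S = K_s·(1+k_d θ_c)/[θ_c·(Y k − k_d) − 1] = 72.4 × (1 + 0.0665 × 8.54) / [8.54 × (0.482 × 3.45 − 0.0665) − 1] = 113.5 / 12.63 = 8.986 mg/L.

S ≈ 8.99 mg/L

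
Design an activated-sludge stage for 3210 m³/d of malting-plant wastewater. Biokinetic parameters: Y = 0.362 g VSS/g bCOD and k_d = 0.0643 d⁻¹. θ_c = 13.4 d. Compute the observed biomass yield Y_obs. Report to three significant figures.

Y_obs ≈ 0.194 g VSS/g bCOD

The observed yield is Y_obs = Y/(1 + k_d·θ_c) = 0.362 / (1 + 0.0643 × 13.4) = 0.362 / 1.862 = 0.1945 g VSS per g bCOD removed.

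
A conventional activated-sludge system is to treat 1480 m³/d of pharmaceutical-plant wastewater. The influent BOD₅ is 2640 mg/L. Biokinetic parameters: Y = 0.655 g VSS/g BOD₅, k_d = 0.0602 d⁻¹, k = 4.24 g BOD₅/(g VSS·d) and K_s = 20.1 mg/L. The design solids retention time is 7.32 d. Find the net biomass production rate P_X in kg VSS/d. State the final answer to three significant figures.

For a completely mixed reactor with recycle the Lawrence–McCarty relation gives S = K_s·(1 + k_d·θ_c) / [θ_c·(Y·k − k_d) − 1] = 20.1 × (1 + 0.0602 × 7.32) / [7.32 × (0.655 × 4.24 − 0.0602) − 1] = 28.96 / 18.89 = 1.533 mg/L.
Observed yield with endogenous decay: Y_obs = Y / (1 + k_d·θ_c) = 0.655 / (1 + 0.0602 × 7.32) = 0.655 / 1.441 = 0.4547 g VSS/g BOD₅.
Mass of BOD₅ removed per day: Q(S₀ − S) = 1480 × 2638 g/m³ = 3905 kg/d.
Net biomass production P_X = Y_obs × Q·(S₀ − S) = 0.4547 × 3905 = 1775 kg VSS/d.

P_X ≈ 1780 kg VSS/d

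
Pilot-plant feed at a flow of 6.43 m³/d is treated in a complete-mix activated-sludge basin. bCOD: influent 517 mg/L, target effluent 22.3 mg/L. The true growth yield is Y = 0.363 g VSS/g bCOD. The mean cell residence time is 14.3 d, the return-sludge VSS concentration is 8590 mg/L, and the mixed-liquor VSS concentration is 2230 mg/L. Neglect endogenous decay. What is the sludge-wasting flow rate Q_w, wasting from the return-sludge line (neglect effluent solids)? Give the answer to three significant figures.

Q_w ≈ 0.134 m³/d

Biomass mass balance (decay neglected): V·X = Y·Q·(S₀ − S)·θ_c, so V = 0.363 × 6.43 × (517 − 22.3) × 14.3 / 2230 = 7.404 m³.
Wasting from the return line (neglecting effluent solids): Q_w = V·X / (θ_c·X_r) = 7.404 × 2230 / (14.3 × 8590) = 0.1344 m³/d.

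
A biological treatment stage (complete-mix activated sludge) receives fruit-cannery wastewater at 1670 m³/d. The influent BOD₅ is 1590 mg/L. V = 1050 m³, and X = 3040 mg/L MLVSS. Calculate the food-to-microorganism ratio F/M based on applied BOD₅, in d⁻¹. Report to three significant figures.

F/M ≈ 0.832 d⁻¹

F/M = Q·S₀ / (V·X) = 1670 × 1590 / (1050 × 3040) = 0.8319 g BOD₅·(g VSS·d)⁻¹.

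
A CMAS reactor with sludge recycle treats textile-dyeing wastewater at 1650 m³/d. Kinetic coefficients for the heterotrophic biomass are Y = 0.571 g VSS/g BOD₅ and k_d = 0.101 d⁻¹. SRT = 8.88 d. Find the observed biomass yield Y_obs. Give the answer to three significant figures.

Observed yield with endogenous decay: Y_obs = Y / (1 + k_d·θ_c) = 0.571 / (1 + 0.101 × 8.88) = 0.571 / 1.897 = 0.3010 g VSS/g BOD₅.

Y_obs ≈ 0.301 g VSS/g BOD₅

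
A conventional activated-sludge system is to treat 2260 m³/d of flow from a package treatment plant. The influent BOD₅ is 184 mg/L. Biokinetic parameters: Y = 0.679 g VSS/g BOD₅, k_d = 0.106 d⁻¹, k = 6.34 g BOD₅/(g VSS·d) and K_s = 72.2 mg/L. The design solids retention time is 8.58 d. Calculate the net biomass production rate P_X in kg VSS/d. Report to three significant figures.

P_X ≈ 145 kg VSS/d

For a completely mixed reactor with recycle the Lawrence–McCarty relation gives S = K_s·(1 + k_d·θ_c) / [θ_c·(Y·k − k_d) − 1] = 72.2 × (1 + 0.106 × 8.58) / [8.58 × (0.679 × 6.34 − 0.106) − 1] = 137.9 / 35.03 = 3.936 mg/L.
The observed yield is Y_obs = Y/(1 + k_d·θ_c) = 0.679 / (1 + 0.106 × 8.58) = 0.679 / 1.909 = 0.3556 g VSS per g BOD₅ removed.
Mass of BOD₅ removed per day: Q(S₀ − S) = 2260 × 180.1 g/m³ = 406.9 kg/d.
Net biomass production P_X = Y_obs × Q·(S₀ − S) = 0.3556 × 406.9 = 144.7 kg VSS/d.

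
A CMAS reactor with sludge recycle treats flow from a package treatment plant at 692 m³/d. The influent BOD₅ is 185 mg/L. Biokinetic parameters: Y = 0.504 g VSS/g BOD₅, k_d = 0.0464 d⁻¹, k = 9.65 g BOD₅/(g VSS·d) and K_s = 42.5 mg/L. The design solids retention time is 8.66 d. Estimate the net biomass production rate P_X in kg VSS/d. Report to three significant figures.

From the Monod/SRT balance for a CMAS, S = K_s·(1+k_d θ_c)/[θ_c·(Y k − k_d) − 1] = 42.5 × (1 + 0.0464 × 8.66) / [8.66 × (0.504 × 9.65 − 0.0464) − 1] = 59.58 / 40.72 = 1.463 mg/L.
The observed yield is Y_obs = Y/(1 + k_d·θ_c) = 0.504 / (1 + 0.0464 × 8.66) = 0.504 / 1.402 = 0.3595 g VSS per g BOD₅ removed.
Mass of BOD₅ removed per day: Q(S₀ − S) = 692 × 183.5 g/m³ = 127.0 kg/d.
So the net sludge growth is P_X = 0.3595 × 127.0 = 45.66 kg VSS/d.

P_X ≈ 45.7 kg VSS/d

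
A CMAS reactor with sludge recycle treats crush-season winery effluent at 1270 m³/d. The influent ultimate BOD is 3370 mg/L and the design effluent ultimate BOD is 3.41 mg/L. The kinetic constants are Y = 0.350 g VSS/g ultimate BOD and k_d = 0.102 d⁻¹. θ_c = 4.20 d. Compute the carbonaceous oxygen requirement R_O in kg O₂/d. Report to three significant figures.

Y_obs = Y / (1 + k_d θ_c) = 0.350 / (1 + 0.102 × 4.20) = 0.350 / 1.428 = 0.2450.
ΔS = 3370 − 3.41 = 3367 mg/L, so the substrate removal rate is 1270 × 3367/1000 = 4276 kg ultimate BOD/d.
Net sludge production P_X = 0.2450 × 4276 = 1048 kg VSS/d.
R_O = Q·(S₀ − S) − 1.42·P_X = 4276 − 1.42 × 1048 = 2788 kg O₂/d.

R_O ≈ 2790 kg O₂/d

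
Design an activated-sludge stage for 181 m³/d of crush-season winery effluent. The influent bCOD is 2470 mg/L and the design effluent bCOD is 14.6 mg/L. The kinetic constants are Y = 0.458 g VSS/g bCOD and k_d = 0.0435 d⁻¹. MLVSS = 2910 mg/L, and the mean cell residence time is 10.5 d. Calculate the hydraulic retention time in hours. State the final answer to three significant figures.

From the SRT design equation V = Y Q (S₀−S) θ_c / [X (1 + k_d θ_c)] = 0.458 × 181 × (2470 − 14.6) × 10.5 / [2910 × (1 + 0.0435 × 10.5)] = 2.14×10^6 / 4239 = 504.2 m³.
Hydraulic retention time τ = V/Q = 504.2 / 181 = 2.785 d = 66.85 h.

τ ≈ 66.9 h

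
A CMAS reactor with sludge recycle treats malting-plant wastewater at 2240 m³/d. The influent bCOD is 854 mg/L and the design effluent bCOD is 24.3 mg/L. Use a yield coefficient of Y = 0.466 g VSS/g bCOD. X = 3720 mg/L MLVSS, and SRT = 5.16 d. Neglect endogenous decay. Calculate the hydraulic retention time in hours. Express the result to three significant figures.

τ ≈ 12.9 h

V·X = Y·Q·ΔS·θ_c gives V = 0.466 × 2240 × (854 − 24.3) × 5.16 / 3720 = 1201 m³.
τ = V/Q = 1201/2240 = 0.5363 d, or 12.87 h.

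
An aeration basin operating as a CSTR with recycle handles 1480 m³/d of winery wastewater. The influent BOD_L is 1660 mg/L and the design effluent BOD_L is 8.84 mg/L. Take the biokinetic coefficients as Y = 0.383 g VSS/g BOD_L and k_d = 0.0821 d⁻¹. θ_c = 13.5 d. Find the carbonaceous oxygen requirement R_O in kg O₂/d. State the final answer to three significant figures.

R_O ≈ 1810 kg O₂/d

Observed yield with endogenous decay: Y_obs = Y / (1 + k_d·θ_c) = 0.383 / (1 + 0.0821 × 13.5) = 0.383 / 2.108 = 0.1817 g VSS/g BOD_L.
Mass of BOD_L removed per day: Q(S₀ − S) = 1480 × 1651 g/m³ = 2444 kg/d.
P_X = Y_obs·Q·(S₀ − S) = 0.1817 × 2444 = 443.9 kg VSS/d.
R_O = Q·(S₀ − S) − 1.42·P_X = 2444 − 1.42 × 443.9 = 1813 kg O₂/d.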